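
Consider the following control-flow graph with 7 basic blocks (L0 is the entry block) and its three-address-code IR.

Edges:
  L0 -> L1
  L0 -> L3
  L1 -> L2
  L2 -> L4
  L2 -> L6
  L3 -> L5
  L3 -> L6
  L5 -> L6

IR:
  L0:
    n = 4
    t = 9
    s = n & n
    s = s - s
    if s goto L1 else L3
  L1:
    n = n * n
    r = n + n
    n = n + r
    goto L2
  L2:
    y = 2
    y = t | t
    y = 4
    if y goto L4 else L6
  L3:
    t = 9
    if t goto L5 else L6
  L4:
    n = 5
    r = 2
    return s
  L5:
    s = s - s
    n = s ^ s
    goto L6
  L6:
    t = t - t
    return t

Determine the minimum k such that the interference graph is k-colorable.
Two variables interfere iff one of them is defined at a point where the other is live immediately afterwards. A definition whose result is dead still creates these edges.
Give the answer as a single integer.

Answer: 4

Derivation:
Per-block:
  L0 def {n,s,t} use ∅
  L1 def {n,r} use {n}
  L2 def {y} use {t}
  L3 def {t} use ∅
  L4 def {n,r} use {s}
  L5 def {n,s} use {s}
  L6 def {t} use {t}

Liveness:
  live L0: ∅→{n,s,t}
  live L1: {n,s,t}→{s,t}
  live L2: {s,t}→{s,t}
  live L3: {s}→{s,t}
  live L4: {s}→∅
  live L5: {s,t}→{t}
  live L6: {t}→∅

Conflict graph:
  n — {r,s,t}
  r — {n,s,t}
  s — {n,r,t,y}
  t — {n,r,s,y}
  y — {s,t}

Registers:
  {n,r,s,t} pairwise interfere (4-clique) ⇒ χ ≥ 4
  4-colouring: r0={s}  r1={t}  r2={n,y}  r3={r}
  χ = 4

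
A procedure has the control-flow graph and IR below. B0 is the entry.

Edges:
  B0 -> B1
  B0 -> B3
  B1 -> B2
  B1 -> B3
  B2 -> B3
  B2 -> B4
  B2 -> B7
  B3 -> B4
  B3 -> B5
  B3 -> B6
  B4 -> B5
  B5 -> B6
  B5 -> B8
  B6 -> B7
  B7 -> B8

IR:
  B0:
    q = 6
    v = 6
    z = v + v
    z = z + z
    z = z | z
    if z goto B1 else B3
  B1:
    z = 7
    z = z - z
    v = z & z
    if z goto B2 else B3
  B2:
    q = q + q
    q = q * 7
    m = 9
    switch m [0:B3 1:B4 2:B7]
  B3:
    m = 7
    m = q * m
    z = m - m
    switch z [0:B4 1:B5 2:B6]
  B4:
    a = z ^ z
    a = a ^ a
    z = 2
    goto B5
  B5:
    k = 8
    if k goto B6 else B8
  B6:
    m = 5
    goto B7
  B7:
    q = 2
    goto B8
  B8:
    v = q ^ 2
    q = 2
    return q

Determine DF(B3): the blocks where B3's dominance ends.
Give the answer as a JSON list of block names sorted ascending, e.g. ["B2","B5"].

Answer: ["B4", "B5", "B6"]

Analysis:
idom tree: B1←B0 B2←B1 B3←B0 B4←B0 B5←B0 B6←B0 B7←B0 B8←B0
Dom∩ at merges:
  B3: preds {B0,B1,B2}: {B0} ∩ {B0,B1} ∩ {B0,B1,B2} = {B0}; idom=B0
  B4: preds {B2,B3}: {B0,B1,B2} ∩ {B0,B3} = {B0}; idom=B0
  B5: preds {B3,B4}: {B0,B3} ∩ {B0,B4} = {B0}; idom=B0
  B6: preds {B3,B5}: {B0,B3} ∩ {B0,B5} = {B0}; idom=B0
  B7: preds {B2,B6}: {B0,B1,B2} ∩ {B0,B6} = {B0}; idom=B0
  B8: preds {B5,B7}: {B0,B5} ∩ {B0,B7} = {B0}; idom=B0

DF walk-up:
  B3←B0: walk · to B0
  B3←B1: walk B1 to B0
  B3←B2: walk B2→B1 to B0
  B4←B2: walk B2→B1 to B0
  B4←B3: walk B3 to B0
  B5←B3: walk B3 to B0
  B5←B4: walk B4 to B0
  B6←B3: walk B3 to B0
  B6←B5: walk B5 to B0
  B7←B2: walk B2→B1 to B0
  B7←B6: walk B6 to B0
  B8←B5: walk B5 to B0
  B8←B7: walk B7 to B0
  B0: DF=∅
  B1: DF={B3,B4,B7}
  B2: DF={B3,B4,B7}
  B3: DF={B4,B5,B6}
  B4: DF={B5}
  B5: DF={B6,B8}
  B6: DF={B7}
  B7: DF={B8}
  B8: DF=∅

DF(B3) = ["B4", "B5", "B6"]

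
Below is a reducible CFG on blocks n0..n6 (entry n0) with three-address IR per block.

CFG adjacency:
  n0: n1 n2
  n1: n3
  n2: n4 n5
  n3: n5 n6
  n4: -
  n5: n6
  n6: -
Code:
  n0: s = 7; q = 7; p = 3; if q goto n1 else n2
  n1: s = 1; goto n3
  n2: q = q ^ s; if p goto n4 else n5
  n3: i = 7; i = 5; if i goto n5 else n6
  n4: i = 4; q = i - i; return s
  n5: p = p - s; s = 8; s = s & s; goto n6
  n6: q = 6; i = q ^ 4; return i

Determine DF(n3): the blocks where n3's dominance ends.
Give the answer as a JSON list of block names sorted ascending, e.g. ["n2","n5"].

Answer: ["n5", "n6"]

Derivation:
idom tree: n1←n0 n2←n0 n3←n1 n4←n2 n5←n0 n6←n0
Join-block Dom:
  n5: preds {n2,n3}: {n0,n2} ∩ {n0,n1,n3} = {n0}; idom=n0
  n6: preds {n3,n5}: {n0,n1,n3} ∩ {n0,n5} = {n0}; idom=n0

DF walk-up:
  join n5 pred n2: n2 stop@n0
  join n5 pred n3: n3→n1 stop@n0
  join n6 pred n3: n3→n1 stop@n0
  join n6 pred n5: n5 stop@n0
  n0 → ∅
  n1 → {n5,n6}
  n2 → {n5}
  n3 → {n5,n6}
  n4 → ∅
  n5 → {n6}
  n6 → ∅

DF(n3) = ["n5", "n6"]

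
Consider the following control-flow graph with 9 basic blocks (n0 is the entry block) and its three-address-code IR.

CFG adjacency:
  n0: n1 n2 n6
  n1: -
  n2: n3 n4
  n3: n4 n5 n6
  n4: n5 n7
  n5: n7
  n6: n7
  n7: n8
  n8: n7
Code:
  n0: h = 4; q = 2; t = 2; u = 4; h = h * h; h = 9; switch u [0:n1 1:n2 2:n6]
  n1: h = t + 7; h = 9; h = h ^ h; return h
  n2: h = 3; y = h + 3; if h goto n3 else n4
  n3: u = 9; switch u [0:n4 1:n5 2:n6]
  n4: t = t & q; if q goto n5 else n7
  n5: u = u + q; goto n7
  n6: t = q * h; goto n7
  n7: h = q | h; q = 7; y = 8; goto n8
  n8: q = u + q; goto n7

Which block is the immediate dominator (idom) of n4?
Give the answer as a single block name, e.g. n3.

idom tree: n1←n0 n2←n0 n3←n2 n4←n2 n5←n2 n6←n0 n7←n0 n8←n7
Join-block Dom:
  n4: preds {n2,n3}: {n0,n2} ∩ {n0,n2,n3} = {n0,n2}; idom=n2
  n5: preds {n3,n4}: {n0,n2,n3} ∩ {n0,n2,n4} = {n0,n2}; idom=n2
  n6: preds {n0,n3}: {n0} ∩ {n0,n2,n3} = {n0}; idom=n0
  n7: preds {n4,n5,n6,n8}: {n0,n2,n4} ∩ {n0,n2,n5} ∩ {n0,n6} ∩ {n0,n7,n8} = {n0}; idom=n0

idom(n4) = n2

Answer: n2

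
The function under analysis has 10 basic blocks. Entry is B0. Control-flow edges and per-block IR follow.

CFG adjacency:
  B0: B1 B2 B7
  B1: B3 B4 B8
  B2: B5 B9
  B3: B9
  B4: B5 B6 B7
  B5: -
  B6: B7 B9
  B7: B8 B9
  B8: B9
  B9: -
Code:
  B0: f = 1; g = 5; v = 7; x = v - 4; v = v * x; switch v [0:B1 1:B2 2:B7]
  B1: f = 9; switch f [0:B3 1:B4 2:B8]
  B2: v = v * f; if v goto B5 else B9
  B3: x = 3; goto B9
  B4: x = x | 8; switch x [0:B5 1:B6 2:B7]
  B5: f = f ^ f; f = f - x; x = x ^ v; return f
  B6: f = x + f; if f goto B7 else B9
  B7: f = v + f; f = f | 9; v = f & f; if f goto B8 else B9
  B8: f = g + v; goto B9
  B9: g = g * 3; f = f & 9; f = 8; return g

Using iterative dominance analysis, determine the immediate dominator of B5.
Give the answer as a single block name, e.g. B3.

Answer: B0

Derivation:
idom tree: B1←B0 B2←B0 B3←B1 B4←B1 B5←B0 B6←B4 B7←B0 B8←B0 B9←B0
Dom at joins:
  B5: preds {B2,B4}: {B0,B2} ∩ {B0,B1,B4} = {B0}; idom=B0
  B7: preds {B0,B4,B6}: {B0} ∩ {B0,B1,B4} ∩ {B0,B1,B4,B6} = {B0}; idom=B0
  B8: preds {B1,B7}: {B0,B1} ∩ {B0,B7} = {B0}; idom=B0
  B9: preds {B2,B3,B6,B7,B8}: {B0,B2} ∩ {B0,B1,B3} ∩ {B0,B1,B4,B6} ∩ {B0,B7} ∩ {B0,B8} = {B0}; idom=B0

idom(B5) = B0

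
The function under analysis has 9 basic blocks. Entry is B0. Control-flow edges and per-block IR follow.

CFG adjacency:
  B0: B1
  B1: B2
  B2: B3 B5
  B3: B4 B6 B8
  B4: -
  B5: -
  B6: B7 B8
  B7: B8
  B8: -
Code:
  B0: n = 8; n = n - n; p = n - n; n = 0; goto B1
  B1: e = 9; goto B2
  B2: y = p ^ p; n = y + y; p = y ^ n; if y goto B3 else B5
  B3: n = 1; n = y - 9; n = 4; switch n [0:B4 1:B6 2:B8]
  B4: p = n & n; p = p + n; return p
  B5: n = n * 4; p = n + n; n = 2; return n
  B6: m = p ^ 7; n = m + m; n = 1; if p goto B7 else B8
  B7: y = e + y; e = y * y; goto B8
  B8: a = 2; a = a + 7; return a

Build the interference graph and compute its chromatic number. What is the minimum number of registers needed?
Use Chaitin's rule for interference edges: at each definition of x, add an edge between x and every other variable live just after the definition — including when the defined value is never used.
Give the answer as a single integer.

Answer: 4

Derivation:
Per-block:
  B0 def {n,p} use ∅
  B1 def {e} use ∅
  B2 def {n,p,y} use {p}
  B3 def {n} use {y}
  B4 def {p} use {n}
  B5 def {n,p} use {n}
  B6 def {m,n} use {p}
  B7 def {e,y} use {e,y}
  B8 def {a} use ∅

Backward fixpoint:
  B0 li=∅ lo={p}
  B1 li={p} lo={e,p}
  B2 li={e,p} lo={e,n,p,y}
  B3 li={e,p,y} lo={e,n,p,y}
  B4 li={n} lo=∅
  B5 li={n} lo=∅
  B6 li={e,p,y} lo={e,y}
  B7 li={e,y} lo=∅
  B8 li=∅ lo=∅

Conflict graph:
  a — ∅
  e — {m,n,p,y}
  m — {e,p,y}
  n — {e,p,y}
  p — {e,m,n,y}
  y — {e,m,n,p}

Colouring:
  clique {e,m,p,y} ⇒ need ≥ 4
  assign a→c0 e→c0 m→c3 n→c3 p→c1 y→c2 — no edge inside a register ⇒ χ ≤ 4
  χ = 4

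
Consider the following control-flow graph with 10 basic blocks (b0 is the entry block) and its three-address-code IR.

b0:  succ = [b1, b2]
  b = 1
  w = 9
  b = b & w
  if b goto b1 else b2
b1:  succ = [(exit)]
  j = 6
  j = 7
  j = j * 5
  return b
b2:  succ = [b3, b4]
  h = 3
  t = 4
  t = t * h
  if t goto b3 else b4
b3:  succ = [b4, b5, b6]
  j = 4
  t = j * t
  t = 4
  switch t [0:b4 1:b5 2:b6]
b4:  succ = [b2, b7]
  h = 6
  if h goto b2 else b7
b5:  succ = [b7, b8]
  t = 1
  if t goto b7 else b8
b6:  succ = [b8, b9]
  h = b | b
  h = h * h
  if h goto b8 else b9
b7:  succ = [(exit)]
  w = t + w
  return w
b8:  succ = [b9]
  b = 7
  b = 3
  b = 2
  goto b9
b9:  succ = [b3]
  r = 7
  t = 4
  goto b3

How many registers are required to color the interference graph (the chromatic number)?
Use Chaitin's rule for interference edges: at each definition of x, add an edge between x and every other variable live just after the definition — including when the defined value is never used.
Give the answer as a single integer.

Block summaries:
  b0: {b,w} / ∅
  b1: {j} / {b}
  b2: {h,t} / ∅
  b3: {j,t} / {t}
  b4: {h} / ∅
  b5: {t} / ∅
  b6: {h} / {b}
  b7: {w} / {t,w}
  b8: {b} / ∅
  b9: {r,t} / ∅

Live sets:
  live b0: ∅→{b,w}
  live b1: {b}→∅
  live b2: {b,w}→{b,t,w}
  live b3: {b,t,w}→{b,t,w}
  live b4: {b,t,w}→{b,t,w}
  live b5: {w}→{t,w}
  live b6: {b,w}→{b,w}
  live b7: {t,w}→∅
  live b8: {w}→{b,w}
  live b9: {b,w}→{b,t,w}

Interference:
  b: {h,j,r,t,w}
  h: {b,t,w}
  j: {b,t,w}
  r: {b,w}
  t: {b,h,j,w}
  w: {b,h,j,r,t}

Chromatic number:
  lower bound: {b,h,t,w} mutually conflict ⇒ χ ≥ 4
  assign b→c0 h→c3 j→c3 r→c2 t→c2 w→c1 — no edge inside a register ⇒ χ ≤ 4
  χ = 4

Answer: 4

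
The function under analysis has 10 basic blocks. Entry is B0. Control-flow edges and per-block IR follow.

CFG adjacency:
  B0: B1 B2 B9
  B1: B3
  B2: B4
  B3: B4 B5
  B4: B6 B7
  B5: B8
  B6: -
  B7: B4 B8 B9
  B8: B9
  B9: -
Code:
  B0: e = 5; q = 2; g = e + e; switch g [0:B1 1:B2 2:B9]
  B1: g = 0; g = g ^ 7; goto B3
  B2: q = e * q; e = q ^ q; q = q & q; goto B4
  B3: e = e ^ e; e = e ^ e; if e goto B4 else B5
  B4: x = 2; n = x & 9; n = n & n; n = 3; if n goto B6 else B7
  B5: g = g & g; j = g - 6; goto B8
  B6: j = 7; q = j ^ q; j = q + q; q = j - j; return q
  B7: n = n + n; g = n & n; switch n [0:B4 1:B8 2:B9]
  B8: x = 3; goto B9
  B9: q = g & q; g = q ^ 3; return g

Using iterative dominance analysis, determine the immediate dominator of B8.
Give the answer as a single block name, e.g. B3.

idom tree: B1←B0 B2←B0 B3←B1 B4←B0 B5←B3 B6←B4 B7←B4 B8←B0 B9←B0
Dom at joins:
  B4: preds {B2,B3,B7}: {B0,B2} ∩ {B0,B1,B3} ∩ {B0,B4,B7} = {B0}; idom=B0
  B8: preds {B5,B7}: {B0,B1,B3,B5} ∩ {B0,B4,B7} = {B0}; idom=B0
  B9: preds {B0,B7,B8}: {B0} ∩ {B0,B4,B7} ∩ {B0,B8} = {B0}; idom=B0

idom(B8) = B0

Answer: B0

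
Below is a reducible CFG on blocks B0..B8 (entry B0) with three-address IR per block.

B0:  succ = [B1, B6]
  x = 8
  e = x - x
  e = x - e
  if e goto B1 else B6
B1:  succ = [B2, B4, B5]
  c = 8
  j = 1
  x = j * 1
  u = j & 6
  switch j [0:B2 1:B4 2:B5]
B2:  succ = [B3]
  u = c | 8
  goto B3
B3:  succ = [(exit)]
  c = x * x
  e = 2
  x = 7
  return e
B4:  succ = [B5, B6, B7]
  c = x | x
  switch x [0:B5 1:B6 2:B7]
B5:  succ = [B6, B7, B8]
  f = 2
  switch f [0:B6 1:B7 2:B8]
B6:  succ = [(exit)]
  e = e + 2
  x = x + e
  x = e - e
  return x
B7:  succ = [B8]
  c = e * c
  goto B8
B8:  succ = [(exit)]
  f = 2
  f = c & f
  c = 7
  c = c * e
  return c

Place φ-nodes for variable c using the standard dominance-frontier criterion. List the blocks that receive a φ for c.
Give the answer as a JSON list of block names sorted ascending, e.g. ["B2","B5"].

idom tree: B1←B0 B2←B1 B3←B2 B4←B1 B5←B1 B6←B0 B7←B1 B8←B1
Dom∩ at merges:
  B5: preds {B1,B4}: {B0,B1} ∩ {B0,B1,B4} = {B0,B1}; idom=B1
  B6: preds {B0,B4,B5}: {B0} ∩ {B0,B1,B4} ∩ {B0,B1,B5} = {B0}; idom=B0
  B7: preds {B4,B5}: {B0,B1,B4} ∩ {B0,B1,B5} = {B0,B1}; idom=B1
  B8: preds {B5,B7}: {B0,B1,B5} ∩ {B0,B1,B7} = {B0,B1}; idom=B1

Frontier:
  join B5 pred B1: · stop@B1
  join B5 pred B4: B4 stop@B1
  join B6 pred B0: · stop@B0
  join B6 pred B4: B4→B1 stop@B0
  join B6 pred B5: B5→B1 stop@B0
  join B7 pred B4: B4 stop@B1
  join B7 pred B5: B5 stop@B1
  join B8 pred B5: B5 stop@B1
  join B8 pred B7: B7 stop@B1
  B0 → ∅
  B1 → {B6}
  B2 → ∅
  B3 → ∅
  B4 → {B5,B6,B7}
  B5 → {B6,B7,B8}
  B6 → ∅
  B7 → {B8}
  B8 → ∅

φ for c: defs {B1,B3,B4,B7,B8}
  DF⁺ = {B5,B6,B7,B8}

Answer: ["B5", "B6", "B7", "B8"]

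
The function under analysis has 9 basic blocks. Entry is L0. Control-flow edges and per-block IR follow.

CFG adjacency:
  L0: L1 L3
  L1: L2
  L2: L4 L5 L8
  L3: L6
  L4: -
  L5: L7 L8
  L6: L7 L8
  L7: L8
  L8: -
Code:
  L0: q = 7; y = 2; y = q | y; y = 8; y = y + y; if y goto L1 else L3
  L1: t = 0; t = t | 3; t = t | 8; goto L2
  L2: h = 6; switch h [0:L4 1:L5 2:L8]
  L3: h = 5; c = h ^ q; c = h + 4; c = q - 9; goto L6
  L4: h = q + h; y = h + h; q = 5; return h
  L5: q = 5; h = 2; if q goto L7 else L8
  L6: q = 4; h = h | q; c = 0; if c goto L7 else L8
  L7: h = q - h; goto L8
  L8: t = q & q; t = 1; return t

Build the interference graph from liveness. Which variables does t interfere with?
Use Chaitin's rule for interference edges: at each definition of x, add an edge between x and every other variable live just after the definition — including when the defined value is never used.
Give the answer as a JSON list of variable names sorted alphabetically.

Block summaries:
  L0 def {q,y} use ∅
  L1 def {t} use ∅
  L2 def {h} use ∅
  L3 def {c,h} use {q}
  L4 def {h,q,y} use {h,q}
  L5 def {h,q} use ∅
  L6 def {c,h,q} use {h}
  L7 def {h} use {h,q}
  L8 def {t} use {q}

Live sets:
  L0: in=∅ out={q}
  L1: in={q} out={q}
  L2: in={q} out={h,q}
  L3: in={q} out={h}
  L4: in={h,q} out=∅
  L5: in=∅ out={h,q}
  L6: in={h} out={h,q}
  L7: in={h,q} out={q}
  L8: in={q} out=∅

Interference:
  c — {h,q}
  h — {c,q,y}
  q — {c,h,t,y}
  t — {q}
  y — {h,q}

N(t) = ["q"]

Answer: ["q"]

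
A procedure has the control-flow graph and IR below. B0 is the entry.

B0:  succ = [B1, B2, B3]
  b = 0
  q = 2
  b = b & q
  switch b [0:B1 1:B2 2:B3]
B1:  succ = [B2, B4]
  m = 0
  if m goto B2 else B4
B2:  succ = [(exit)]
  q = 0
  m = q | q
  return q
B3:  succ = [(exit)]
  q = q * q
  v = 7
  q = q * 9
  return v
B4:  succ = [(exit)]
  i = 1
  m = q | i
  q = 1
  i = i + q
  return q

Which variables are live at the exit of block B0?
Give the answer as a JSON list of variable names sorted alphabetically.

Answer: ["q"]

Analysis:
def/use:
  B0: {b,q} / ∅
  B1: {m} / ∅
  B2: {m,q} / ∅
  B3: {q,v} / {q}
  B4: {i,m,q} / {q}

Backward fixpoint:
  B0: in=∅ out={q}
  B1: in={q} out={q}
  B2: in=∅ out=∅
  B3: in={q} out=∅
  B4: in={q} out=∅

live-out(B0) = ["q"]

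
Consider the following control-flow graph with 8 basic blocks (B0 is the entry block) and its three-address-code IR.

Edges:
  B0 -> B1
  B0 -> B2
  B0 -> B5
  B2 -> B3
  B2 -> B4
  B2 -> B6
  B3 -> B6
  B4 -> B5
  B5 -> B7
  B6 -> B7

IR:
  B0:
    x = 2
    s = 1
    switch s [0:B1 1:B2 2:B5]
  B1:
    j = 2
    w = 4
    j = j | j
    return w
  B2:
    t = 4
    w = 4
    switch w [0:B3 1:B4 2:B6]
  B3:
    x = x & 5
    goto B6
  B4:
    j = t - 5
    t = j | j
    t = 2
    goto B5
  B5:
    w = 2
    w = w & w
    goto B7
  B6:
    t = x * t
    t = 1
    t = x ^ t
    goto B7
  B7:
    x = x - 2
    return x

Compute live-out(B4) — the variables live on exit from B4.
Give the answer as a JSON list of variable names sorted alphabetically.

Answer: ["x"]

Derivation:
Block summaries:
  B0: {s,x} / ∅
  B1: {j,w} / ∅
  B2: {t,w} / ∅
  B3: {x} / {x}
  B4: {j,t} / {t}
  B5: {w} / ∅
  B6: {t} / {t,x}
  B7: {x} / {x}

Backward fixpoint:
  live B0: ∅→{x}
  live B1: ∅→∅
  live B2: {x}→{t,x}
  live B3: {t,x}→{t,x}
  live B4: {t,x}→{x}
  live B5: {x}→{x}
  live B6: {t,x}→{x}
  live B7: {x}→∅

live-out(B4) = ["x"]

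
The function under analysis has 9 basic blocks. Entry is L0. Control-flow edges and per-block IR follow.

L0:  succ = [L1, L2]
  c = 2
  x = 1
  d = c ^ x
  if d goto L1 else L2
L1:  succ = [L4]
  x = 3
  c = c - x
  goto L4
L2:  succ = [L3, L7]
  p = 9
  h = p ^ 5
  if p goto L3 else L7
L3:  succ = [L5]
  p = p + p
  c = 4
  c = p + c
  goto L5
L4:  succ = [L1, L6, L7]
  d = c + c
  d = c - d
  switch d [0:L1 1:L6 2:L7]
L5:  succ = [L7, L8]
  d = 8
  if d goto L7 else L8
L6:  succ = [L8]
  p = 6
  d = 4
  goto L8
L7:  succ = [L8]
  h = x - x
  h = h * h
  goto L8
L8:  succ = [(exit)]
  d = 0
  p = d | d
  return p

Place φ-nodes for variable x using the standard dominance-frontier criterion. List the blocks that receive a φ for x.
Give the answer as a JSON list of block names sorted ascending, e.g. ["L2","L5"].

idom tree: L1←L0 L2←L0 L3←L2 L4←L1 L5←L3 L6←L4 L7←L0 L8←L0
Dom∩ at merges:
  L1: preds {L0,L4}: {L0} ∩ {L0,L1,L4} = {L0}; idom=L0
  L7: preds {L2,L4,L5}: {L0,L2} ∩ {L0,L1,L4} ∩ {L0,L2,L3,L5} = {L0}; idom=L0
  L8: preds {L5,L6,L7}: {L0,L2,L3,L5} ∩ {L0,L1,L4,L6} ∩ {L0,L7} = {L0}; idom=L0

DF walk-up:
  L1←L0: walk · to L0
  L1←L4: walk L4→L1 to L0
  L7←L2: walk L2 to L0
  L7←L4: walk L4→L1 to L0
  L7←L5: walk L5→L3→L2 to L0
  L8←L5: walk L5→L3→L2 to L0
  L8←L6: walk L6→L4→L1 to L0
  L8←L7: walk L7 to L0
  L0: DF=∅
  L1: DF={L1,L7,L8}
  L2: DF={L7,L8}
  L3: DF={L7,L8}
  L4: DF={L1,L7,L8}
  L5: DF={L7,L8}
  L6: DF={L8}
  L7: DF={L8}
  L8: DF=∅

φ for x: defs {L0,L1}
  DF⁺ = {L1,L7,L8}

Answer: ["L1", "L7", "L8"]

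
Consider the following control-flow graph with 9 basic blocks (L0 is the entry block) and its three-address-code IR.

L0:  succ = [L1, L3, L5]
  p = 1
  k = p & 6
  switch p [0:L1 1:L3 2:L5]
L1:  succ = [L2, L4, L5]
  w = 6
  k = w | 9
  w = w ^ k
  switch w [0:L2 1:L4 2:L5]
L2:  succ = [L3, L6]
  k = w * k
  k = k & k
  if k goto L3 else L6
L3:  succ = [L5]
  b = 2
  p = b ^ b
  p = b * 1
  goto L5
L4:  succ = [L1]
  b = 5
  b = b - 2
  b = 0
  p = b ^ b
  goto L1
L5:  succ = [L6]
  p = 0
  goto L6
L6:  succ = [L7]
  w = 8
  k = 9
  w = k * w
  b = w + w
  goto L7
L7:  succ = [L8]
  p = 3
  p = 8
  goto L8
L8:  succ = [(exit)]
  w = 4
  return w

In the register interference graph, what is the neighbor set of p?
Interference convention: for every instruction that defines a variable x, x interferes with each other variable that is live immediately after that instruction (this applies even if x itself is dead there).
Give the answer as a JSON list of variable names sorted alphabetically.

Answer: ["b", "k"]

Working:
Per-block:
  L0: {k,p} / ∅
  L1: {k,w} / ∅
  L2: {k} / {k,w}
  L3: {b,p} / ∅
  L4: {b,p} / ∅
  L5: {p} / ∅
  L6: {b,k,w} / ∅
  L7: {p} / ∅
  L8: {w} / ∅

Backward fixpoint:
  L0: in=∅ out=∅
  L1: in=∅ out={k,w}
  L2: in={k,w} out=∅
  L3: in=∅ out=∅
  L4: in=∅ out=∅
  L5: in=∅ out=∅
  L6: in=∅ out=∅
  L7: in=∅ out=∅
  L8: in=∅ out=∅

Conflict graph:
  b — {p}
  k — {p,w}
  p — {b,k}
  w — {k}

N(p) = ["b", "k"]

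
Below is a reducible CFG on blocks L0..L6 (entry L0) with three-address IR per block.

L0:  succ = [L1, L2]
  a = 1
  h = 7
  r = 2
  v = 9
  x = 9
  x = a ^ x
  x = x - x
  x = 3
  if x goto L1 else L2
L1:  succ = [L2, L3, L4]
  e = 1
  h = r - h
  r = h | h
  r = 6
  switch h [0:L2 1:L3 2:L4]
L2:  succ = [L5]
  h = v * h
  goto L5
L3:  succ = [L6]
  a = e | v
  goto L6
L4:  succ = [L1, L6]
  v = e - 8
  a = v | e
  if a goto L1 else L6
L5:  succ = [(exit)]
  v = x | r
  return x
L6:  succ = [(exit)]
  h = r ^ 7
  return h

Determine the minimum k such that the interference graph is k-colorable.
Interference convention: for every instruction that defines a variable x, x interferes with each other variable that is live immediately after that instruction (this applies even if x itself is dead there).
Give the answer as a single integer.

Answer: 5

Analysis:
def/use:
  L0: def={a,h,r,v,x} ue=∅
  L1: def={e,h,r} ue={h,r}
  L2: def={h} ue={h,v}
  L3: def={a} ue={e,v}
  L4: def={a,v} ue={e}
  L5: def={v} ue={r,x}
  L6: def={h} ue={r}

Liveness:
  live L0: ∅→{h,r,v,x}
  live L1: {h,r,v,x}→{e,h,r,v,x}
  live L2: {h,r,v,x}→{r,x}
  live L3: {e,r,v}→{r}
  live L4: {e,h,r,x}→{h,r,v,x}
  live L5: {r,x}→∅
  live L6: {r}→∅

Conflict graph:
  a↔{h,r,v,x}
  e↔{h,r,v,x}
  h↔{a,e,r,v,x}
  r↔{a,e,h,v,x}
  v↔{a,e,h,r,x}
  x↔{a,e,h,r,v}

Colouring:
  clique {a,h,r,v,x} ⇒ need ≥ 5
  assign a→R4 e→R4 h→R0 r→R1 v→R2 x→R3 — no edge inside a register ⇒ χ ≤ 5
  χ = 5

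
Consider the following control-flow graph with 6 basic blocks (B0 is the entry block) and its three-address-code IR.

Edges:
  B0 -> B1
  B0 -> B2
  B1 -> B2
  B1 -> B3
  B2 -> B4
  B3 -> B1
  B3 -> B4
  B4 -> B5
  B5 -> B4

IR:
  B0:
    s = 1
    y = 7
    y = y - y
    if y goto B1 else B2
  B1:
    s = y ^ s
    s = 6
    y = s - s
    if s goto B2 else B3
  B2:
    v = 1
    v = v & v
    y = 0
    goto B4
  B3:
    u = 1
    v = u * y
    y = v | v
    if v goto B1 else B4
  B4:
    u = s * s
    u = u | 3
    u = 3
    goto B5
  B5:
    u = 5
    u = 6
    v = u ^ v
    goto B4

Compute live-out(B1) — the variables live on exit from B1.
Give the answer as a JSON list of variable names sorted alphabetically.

Answer: ["s", "y"]

Analysis:
Per-block:
  B0: {s,y} / ∅
  B1: {s,y} / {s,y}
  B2: {v,y} / ∅
  B3: {u,v,y} / {y}
  B4: {u} / {s}
  B5: {u,v} / {v}

Live sets:
  B0 li=∅ lo={s,y}
  B1 li={s,y} lo={s,y}
  B2 li={s} lo={s,v}
  B3 li={s,y} lo={s,v,y}
  B4 li={s,v} lo={s,v}
  B5 li={s,v} lo={s,v}

live-out(B1) = ["s", "y"]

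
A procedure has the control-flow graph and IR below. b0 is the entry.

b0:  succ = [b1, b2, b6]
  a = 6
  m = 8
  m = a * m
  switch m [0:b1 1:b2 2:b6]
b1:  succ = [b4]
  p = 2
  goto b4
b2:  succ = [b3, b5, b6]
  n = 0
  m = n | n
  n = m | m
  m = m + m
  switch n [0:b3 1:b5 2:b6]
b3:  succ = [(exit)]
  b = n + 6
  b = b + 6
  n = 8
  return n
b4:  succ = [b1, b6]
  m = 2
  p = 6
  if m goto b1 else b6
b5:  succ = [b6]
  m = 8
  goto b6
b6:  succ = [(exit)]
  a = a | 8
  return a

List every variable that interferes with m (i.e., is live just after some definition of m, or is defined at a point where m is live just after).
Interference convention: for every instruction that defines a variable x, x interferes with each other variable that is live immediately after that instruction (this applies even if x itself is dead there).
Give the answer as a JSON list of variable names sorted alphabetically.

Per-block:
  b0: {a,m} / ∅
  b1: {p} / ∅
  b2: {m,n} / ∅
  b3: {b,n} / {n}
  b4: {m,p} / ∅
  b5: {m} / ∅
  b6: {a} / {a}

Live sets:
  b0: in=∅ out={a}
  b1: in={a} out={a}
  b2: in={a} out={a,n}
  b3: in={n} out=∅
  b4: in={a} out={a}
  b5: in={a} out={a}
  b6: in={a} out=∅

Interfere edges:
  a: {m,n,p}
  b: ∅
  m: {a,n,p}
  n: {a,m}
  p: {a,m}

N(m) = ["a", "n", "p"]

Answer: ["a", "n", "p"]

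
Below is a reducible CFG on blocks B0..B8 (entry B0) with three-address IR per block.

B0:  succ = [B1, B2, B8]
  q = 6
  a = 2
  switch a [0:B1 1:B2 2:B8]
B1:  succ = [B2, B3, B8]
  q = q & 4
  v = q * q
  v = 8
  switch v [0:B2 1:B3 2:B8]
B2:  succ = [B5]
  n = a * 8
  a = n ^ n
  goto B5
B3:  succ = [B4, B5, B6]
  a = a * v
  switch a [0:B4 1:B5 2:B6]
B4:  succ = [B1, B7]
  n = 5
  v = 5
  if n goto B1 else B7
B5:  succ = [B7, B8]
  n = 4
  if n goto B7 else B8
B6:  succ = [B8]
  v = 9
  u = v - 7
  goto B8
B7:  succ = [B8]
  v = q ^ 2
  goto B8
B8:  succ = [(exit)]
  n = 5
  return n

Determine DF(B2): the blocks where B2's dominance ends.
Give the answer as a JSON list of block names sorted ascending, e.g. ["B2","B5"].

Answer: ["B5"]

Derivation:
idom tree: B1←B0 B2←B0 B3←B1 B4←B3 B5←B0 B6←B3 B7←B0 B8←B0
Dom at joins:
  B1: preds {B0,B4}: {B0} ∩ {B0,B1,B3,B4} = {B0}; idom=B0
  B2: preds {B0,B1}: {B0} ∩ {B0,B1} = {B0}; idom=B0
  B5: preds {B2,B3}: {B0,B2} ∩ {B0,B1,B3} = {B0}; idom=B0
  B7: preds {B4,B5}: {B0,B1,B3,B4} ∩ {B0,B5} = {B0}; idom=B0
  B8: preds {B0,B1,B5,B6,B7}: {B0} ∩ {B0,B1} ∩ {B0,B5} ∩ {B0,B1,B3,B6} ∩ {B0,B7} = {B0}; idom=B0

DF derivation:
  join B1 pred B0: · stop@B0
  join B1 pred B4: B4→B3→B1 stop@B0
  join B2 pred B0: · stop@B0
  join B2 pred B1: B1 stop@B0
  join B5 pred B2: B2 stop@B0
  join B5 pred B3: B3→B1 stop@B0
  join B7 pred B4: B4→B3→B1 stop@B0
  join B7 pred B5: B5 stop@B0
  join B8 pred B0: · stop@B0
  join B8 pred B1: B1 stop@B0
  join B8 pred B5: B5 stop@B0
  join B8 pred B6: B6→B3→B1 stop@B0
  join B8 pred B7: B7 stop@B0
  DF(B0)=∅
  DF(B1)={B1,B2,B5,B7,B8}
  DF(B2)={B5}
  DF(B3)={B1,B5,B7,B8}
  DF(B4)={B1,B7}
  DF(B5)={B7,B8}
  DF(B6)={B8}
  DF(B7)={B8}
  DF(B8)=∅

DF(B2) = ["B5"]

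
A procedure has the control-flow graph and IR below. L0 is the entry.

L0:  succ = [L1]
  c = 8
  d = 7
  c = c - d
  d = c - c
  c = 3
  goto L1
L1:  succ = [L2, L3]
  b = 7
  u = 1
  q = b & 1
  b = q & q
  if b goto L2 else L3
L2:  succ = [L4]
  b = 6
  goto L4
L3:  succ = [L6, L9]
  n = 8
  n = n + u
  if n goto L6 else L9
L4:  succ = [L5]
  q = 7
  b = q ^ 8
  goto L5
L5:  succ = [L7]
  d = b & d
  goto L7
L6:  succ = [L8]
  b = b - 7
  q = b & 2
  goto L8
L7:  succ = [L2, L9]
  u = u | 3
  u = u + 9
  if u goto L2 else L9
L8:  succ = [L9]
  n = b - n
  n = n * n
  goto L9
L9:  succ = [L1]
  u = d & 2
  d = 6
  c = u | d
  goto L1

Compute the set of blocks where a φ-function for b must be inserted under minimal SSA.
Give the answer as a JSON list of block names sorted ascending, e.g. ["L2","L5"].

Answer: ["L1", "L2", "L9"]

Analysis:
idom tree: L1←L0 L2←L1 L3←L1 L4←L2 L5←L4 L6←L3 L7←L5 L8←L6 L9←L1
Dom∩ at merges:
  L1: preds {L0,L9}: {L0} ∩ {L0,L1,L9} = {L0}; idom=L0
  L2: preds {L1,L7}: {L0,L1} ∩ {L0,L1,L2,L4,L5,L7} = {L0,L1}; idom=L1
  L9: preds {L3,L7,L8}: {L0,L1,L3} ∩ {L0,L1,L2,L4,L5,L7} ∩ {L0,L1,L3,L6,L8} = {L0,L1}; idom=L1

DF derivation:
  join L1 pred L0: · stop@L0
  join L1 pred L9: L9→L1 stop@L0
  join L2 pred L1: · stop@L1
  join L2 pred L7: L7→L5→L4→L2 stop@L1
  join L9 pred L3: L3 stop@L1
  join L9 pred L7: L7→L5→L4→L2 stop@L1
  join L9 pred L8: L8→L6→L3 stop@L1
  L0: DF=∅
  L1: DF={L1}
  L2: DF={L2,L9}
  L3: DF={L9}
  L4: DF={L2,L9}
  L5: DF={L2,L9}
  L6: DF={L9}
  L7: DF={L2,L9}
  L8: DF={L9}
  L9: DF={L1}

φ for b: defs {L1,L2,L4,L6}
  DF⁺ = {L1,L2,L9}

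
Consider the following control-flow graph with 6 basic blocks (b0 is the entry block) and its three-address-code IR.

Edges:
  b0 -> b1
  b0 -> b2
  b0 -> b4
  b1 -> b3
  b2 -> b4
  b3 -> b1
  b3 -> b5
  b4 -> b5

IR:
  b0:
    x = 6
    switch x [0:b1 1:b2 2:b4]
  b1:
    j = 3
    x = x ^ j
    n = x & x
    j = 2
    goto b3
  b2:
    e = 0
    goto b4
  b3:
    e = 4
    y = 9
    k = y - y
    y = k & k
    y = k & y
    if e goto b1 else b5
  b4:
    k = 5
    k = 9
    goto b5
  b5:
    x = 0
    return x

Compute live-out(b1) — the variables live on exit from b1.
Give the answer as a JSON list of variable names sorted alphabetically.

Answer: ["x"]

Working:
Per-block:
  b0: def={x} ue=∅
  b1: def={j,n,x} ue={x}
  b2: def={e} ue=∅
  b3: def={e,k,y} ue=∅
  b4: def={k} ue=∅
  b5: def={x} ue=∅

Liveness:
  live b0: ∅→{x}
  live b1: {x}→{x}
  live b2: ∅→∅
  live b3: {x}→{x}
  live b4: ∅→∅
  live b5: ∅→∅

live-out(b1) = ["x"]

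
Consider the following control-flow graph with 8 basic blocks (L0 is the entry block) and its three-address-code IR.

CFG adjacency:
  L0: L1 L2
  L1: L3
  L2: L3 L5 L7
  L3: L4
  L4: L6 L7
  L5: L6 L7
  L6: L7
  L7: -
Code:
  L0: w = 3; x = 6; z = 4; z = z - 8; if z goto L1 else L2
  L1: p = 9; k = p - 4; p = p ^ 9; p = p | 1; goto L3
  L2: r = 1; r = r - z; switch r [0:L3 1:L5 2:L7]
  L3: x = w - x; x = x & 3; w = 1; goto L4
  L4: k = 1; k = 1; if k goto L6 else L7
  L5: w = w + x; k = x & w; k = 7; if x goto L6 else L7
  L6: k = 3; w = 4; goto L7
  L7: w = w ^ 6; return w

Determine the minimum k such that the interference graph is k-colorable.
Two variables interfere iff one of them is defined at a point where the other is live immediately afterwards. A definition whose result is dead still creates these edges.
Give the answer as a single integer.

Answer: 4

Derivation:
def/use:
  L0 def {w,x,z} use ∅
  L1 def {k,p} use ∅
  L2 def {r} use {z}
  L3 def {w,x} use {w,x}
  L4 def {k} use ∅
  L5 def {k,w} use {w,x}
  L6 def {k,w} use ∅
  L7 def {w} use {w}

Live sets:
  live L0: ∅→{w,x,z}
  live L1: {w,x}→{w,x}
  live L2: {w,x,z}→{w,x}
  live L3: {w,x}→{w}
  live L4: {w}→{w}
  live L5: {w,x}→{w}
  live L6: ∅→{w}
  live L7: {w}→∅

Interference:
  k — {p,w,x}
  p — {k,w,x}
  r — {w,x,z}
  w — {k,p,r,x,z}
  x — {k,p,r,w,z}
  z — {r,w,x}

Colouring:
  lower bound: {k,p,w,x} mutually conflict ⇒ χ ≥ 4
  assign k→r2 p→r3 r→r2 w→r0 x→r1 z→r3 — no edge inside a register ⇒ χ ≤ 4
  χ = 4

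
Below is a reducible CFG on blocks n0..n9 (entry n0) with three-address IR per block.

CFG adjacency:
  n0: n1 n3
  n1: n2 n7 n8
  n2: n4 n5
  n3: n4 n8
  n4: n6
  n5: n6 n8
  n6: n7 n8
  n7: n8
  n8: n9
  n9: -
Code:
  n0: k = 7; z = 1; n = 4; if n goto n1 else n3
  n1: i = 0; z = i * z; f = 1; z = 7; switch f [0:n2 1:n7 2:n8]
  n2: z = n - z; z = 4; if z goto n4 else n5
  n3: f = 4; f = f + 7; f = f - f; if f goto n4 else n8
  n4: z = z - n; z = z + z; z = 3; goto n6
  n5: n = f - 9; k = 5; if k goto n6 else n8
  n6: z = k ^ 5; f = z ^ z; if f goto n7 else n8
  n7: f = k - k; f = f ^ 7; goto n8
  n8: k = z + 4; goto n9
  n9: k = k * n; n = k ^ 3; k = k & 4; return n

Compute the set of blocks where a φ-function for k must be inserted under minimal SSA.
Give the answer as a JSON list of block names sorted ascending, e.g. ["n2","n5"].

Answer: ["n6", "n7", "n8"]

Derivation:
idom tree: n1←n0 n2←n1 n3←n0 n4←n0 n5←n2 n6←n0 n7←n0 n8←n0 n9←n8
Join-block Dom:
  n4: preds {n2,n3}: {n0,n1,n2} ∩ {n0,n3} = {n0}; idom=n0
  n6: preds {n4,n5}: {n0,n4} ∩ {n0,n1,n2,n5} = {n0}; idom=n0
  n7: preds {n1,n6}: {n0,n1} ∩ {n0,n6} = {n0}; idom=n0
  n8: preds {n1,n3,n5,n6,n7}: {n0,n1} ∩ {n0,n3} ∩ {n0,n1,n2,n5} ∩ {n0,n6} ∩ {n0,n7} = {n0}; idom=n0

DF walk-up:
  n4←n2: walk n2→n1 to n0
  n4←n3: walk n3 to n0
  n6←n4: walk n4 to n0
  n6←n5: walk n5→n2→n1 to n0
  n7←n1: walk n1 to n0
  n7←n6: walk n6 to n0
  n8←n1: walk n1 to n0
  n8←n3: walk n3 to n0
  n8←n5: walk n5→n2→n1 to n0
  n8←n6: walk n6 to n0
  n8←n7: walk n7 to n0
  n0: DF=∅
  n1: DF={n4,n6,n7,n8}
  n2: DF={n4,n6,n8}
  n3: DF={n4,n8}
  n4: DF={n6}
  n5: DF={n6,n8}
  n6: DF={n7,n8}
  n7: DF={n8}
  n8: DF=∅
  n9: DF=∅

φ for k: defs {n0,n5,n8,n9}
  DF⁺ = {n6,n7,n8}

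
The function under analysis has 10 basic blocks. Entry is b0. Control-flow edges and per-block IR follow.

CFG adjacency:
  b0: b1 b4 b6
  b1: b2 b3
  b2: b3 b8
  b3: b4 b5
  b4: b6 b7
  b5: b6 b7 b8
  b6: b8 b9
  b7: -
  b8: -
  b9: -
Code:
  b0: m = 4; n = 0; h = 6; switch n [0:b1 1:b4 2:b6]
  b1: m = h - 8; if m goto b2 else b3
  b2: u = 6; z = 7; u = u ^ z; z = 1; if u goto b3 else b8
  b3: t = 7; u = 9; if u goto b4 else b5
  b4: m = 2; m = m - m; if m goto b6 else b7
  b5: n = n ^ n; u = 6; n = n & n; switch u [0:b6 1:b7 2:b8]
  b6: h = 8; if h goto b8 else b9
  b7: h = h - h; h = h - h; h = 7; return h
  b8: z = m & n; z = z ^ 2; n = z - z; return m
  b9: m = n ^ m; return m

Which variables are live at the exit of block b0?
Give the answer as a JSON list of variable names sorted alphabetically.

Answer: ["h", "m", "n"]

Analysis:
Block summaries:
  b0 def {h,m,n} use ∅
  b1 def {m} use {h}
  b2 def {u,z} use ∅
  b3 def {t,u} use ∅
  b4 def {m} use ∅
  b5 def {n,u} use {n}
  b6 def {h} use ∅
  b7 def {h} use {h}
  b8 def {n,z} use {m,n}
  b9 def {m} use {m,n}

Backward fixpoint:
  b0: in=∅ out={h,m,n}
  b1: in={h,n} out={h,m,n}
  b2: in={h,m,n} out={h,m,n}
  b3: in={h,m,n} out={h,m,n}
  b4: in={h,n} out={h,m,n}
  b5: in={h,m,n} out={h,m,n}
  b6: in={m,n} out={m,n}
  b7: in={h} out=∅
  b8: in={m,n} out=∅
  b9: in={m,n} out=∅

live-out(b0) = ["h", "m", "n"]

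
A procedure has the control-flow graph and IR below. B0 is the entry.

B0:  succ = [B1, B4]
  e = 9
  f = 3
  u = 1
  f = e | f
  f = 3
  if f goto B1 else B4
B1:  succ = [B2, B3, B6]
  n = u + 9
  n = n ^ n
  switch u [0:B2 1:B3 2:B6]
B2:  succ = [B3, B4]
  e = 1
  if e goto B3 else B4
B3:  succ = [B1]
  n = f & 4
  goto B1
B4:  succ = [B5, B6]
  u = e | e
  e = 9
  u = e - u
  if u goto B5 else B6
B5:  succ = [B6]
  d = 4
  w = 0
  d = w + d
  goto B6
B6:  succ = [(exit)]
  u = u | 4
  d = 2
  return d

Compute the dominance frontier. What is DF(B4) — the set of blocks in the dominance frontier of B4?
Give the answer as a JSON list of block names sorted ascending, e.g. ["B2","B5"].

idom tree: B1←B0 B2←B1 B3←B1 B4←B0 B5←B4 B6←B0
Dom∩ at merges:
  B1: preds {B0,B3}: {B0} ∩ {B0,B1,B3} = {B0}; idom=B0
  B3: preds {B1,B2}: {B0,B1} ∩ {B0,B1,B2} = {B0,B1}; idom=B1
  B4: preds {B0,B2}: {B0} ∩ {B0,B1,B2} = {B0}; idom=B0
  B6: preds {B1,B4,B5}: {B0,B1} ∩ {B0,B4} ∩ {B0,B4,B5} = {B0}; idom=B0

DF walk-up:
  join B1 pred B0: · stop@B0
  join B1 pred B3: B3→B1 stop@B0
  join B3 pred B1: · stop@B1
  join B3 pred B2: B2 stop@B1
  join B4 pred B0: · stop@B0
  join B4 pred B2: B2→B1 stop@B0
  join B6 pred B1: B1 stop@B0
  join B6 pred B4: B4 stop@B0
  join B6 pred B5: B5→B4 stop@B0
  DF(B0)=∅
  DF(B1)={B1,B4,B6}
  DF(B2)={B3,B4}
  DF(B3)={B1}
  DF(B4)={B6}
  DF(B5)={B6}
  DF(B6)=∅

DF(B4) = ["B6"]

Answer: ["B6"]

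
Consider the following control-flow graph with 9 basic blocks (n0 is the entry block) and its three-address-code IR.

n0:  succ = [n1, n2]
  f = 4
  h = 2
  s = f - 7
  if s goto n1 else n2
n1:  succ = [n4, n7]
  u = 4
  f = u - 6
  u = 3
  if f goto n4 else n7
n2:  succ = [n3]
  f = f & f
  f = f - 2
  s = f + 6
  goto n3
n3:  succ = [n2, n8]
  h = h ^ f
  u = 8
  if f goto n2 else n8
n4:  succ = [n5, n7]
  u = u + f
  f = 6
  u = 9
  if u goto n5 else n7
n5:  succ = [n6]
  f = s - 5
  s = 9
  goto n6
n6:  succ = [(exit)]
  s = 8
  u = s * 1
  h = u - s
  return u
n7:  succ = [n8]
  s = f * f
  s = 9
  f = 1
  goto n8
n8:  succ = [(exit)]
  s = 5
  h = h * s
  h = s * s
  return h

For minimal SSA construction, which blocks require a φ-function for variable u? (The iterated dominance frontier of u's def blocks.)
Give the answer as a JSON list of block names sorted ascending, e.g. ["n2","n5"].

Answer: ["n2", "n7", "n8"]

Working:
idom tree: n1←n0 n2←n0 n3←n2 n4←n1 n5←n4 n6←n5 n7←n1 n8←n0
Dom at joins:
  n2: preds {n0,n3}: {n0} ∩ {n0,n2,n3} = {n0}; idom=n0
  n7: preds {n1,n4}: {n0,n1} ∩ {n0,n1,n4} = {n0,n1}; idom=n1
  n8: preds {n3,n7}: {n0,n2,n3} ∩ {n0,n1,n7} = {n0}; idom=n0

DF derivation:
  join n2 pred n0: · stop@n0
  join n2 pred n3: n3→n2 stop@n0
  join n7 pred n1: · stop@n1
  join n7 pred n4: n4 stop@n1
  join n8 pred n3: n3→n2 stop@n0
  join n8 pred n7: n7→n1 stop@n0
  DF(n0)=∅
  DF(n1)={n8}
  DF(n2)={n2,n8}
  DF(n3)={n2,n8}
  DF(n4)={n7}
  DF(n5)=∅
  DF(n6)=∅
  DF(n7)={n8}
  DF(n8)=∅

φ for u: defs {n1,n3,n4,n6}
  DF⁺ = {n2,n7,n8}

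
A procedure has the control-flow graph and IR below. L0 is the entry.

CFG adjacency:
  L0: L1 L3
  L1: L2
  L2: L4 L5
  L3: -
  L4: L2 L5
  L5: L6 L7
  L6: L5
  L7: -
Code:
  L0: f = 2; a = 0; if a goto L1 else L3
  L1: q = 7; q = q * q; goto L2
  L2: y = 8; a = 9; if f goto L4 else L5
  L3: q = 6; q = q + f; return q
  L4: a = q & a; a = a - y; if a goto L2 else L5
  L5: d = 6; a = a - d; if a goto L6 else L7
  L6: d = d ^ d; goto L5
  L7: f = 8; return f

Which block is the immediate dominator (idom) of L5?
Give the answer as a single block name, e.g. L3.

idom tree: L1←L0 L2←L1 L3←L0 L4←L2 L5←L2 L6←L5 L7←L5
Join-block Dom:
  L2: preds {L1,L4}: {L0,L1} ∩ {L0,L1,L2,L4} = {L0,L1}; idom=L1
  L5: preds {L2,L4,L6}: {L0,L1,L2} ∩ {L0,L1,L2,L4} ∩ {L0,L1,L2,L5,L6} = {L0,L1,L2}; idom=L2

idom(L5) = L2

Answer: L2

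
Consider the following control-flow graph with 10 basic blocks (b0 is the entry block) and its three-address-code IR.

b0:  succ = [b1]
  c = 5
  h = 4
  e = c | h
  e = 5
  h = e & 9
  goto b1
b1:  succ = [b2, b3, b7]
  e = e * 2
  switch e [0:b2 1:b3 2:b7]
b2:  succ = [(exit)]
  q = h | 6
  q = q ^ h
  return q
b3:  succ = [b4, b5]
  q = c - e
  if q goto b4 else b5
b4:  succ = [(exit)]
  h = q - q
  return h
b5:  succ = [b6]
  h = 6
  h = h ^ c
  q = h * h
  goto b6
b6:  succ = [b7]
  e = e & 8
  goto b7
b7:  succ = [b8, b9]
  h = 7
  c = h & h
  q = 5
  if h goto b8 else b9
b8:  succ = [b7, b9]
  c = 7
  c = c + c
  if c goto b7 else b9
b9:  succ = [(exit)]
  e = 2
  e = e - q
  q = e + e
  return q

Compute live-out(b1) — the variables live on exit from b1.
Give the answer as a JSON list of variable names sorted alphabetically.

Block summaries:
  b0 def {c,e,h} use ∅
  b1 def {e} use {e}
  b2 def {q} use {h}
  b3 def {q} use {c,e}
  b4 def {h} use {q}
  b5 def {h,q} use {c}
  b6 def {e} use {e}
  b7 def {c,h,q} use ∅
  b8 def {c} use ∅
  b9 def {e,q} use {q}

Backward fixpoint:
  b0: in=∅ out={c,e,h}
  b1: in={c,e,h} out={c,e,h}
  b2: in={h} out=∅
  b3: in={c,e} out={c,e,q}
  b4: in={q} out=∅
  b5: in={c,e} out={e}
  b6: in={e} out=∅
  b7: in=∅ out={q}
  b8: in={q} out={q}
  b9: in={q} out=∅

live-out(b1) = ["c", "e", "h"]

Answer: ["c", "e", "h"]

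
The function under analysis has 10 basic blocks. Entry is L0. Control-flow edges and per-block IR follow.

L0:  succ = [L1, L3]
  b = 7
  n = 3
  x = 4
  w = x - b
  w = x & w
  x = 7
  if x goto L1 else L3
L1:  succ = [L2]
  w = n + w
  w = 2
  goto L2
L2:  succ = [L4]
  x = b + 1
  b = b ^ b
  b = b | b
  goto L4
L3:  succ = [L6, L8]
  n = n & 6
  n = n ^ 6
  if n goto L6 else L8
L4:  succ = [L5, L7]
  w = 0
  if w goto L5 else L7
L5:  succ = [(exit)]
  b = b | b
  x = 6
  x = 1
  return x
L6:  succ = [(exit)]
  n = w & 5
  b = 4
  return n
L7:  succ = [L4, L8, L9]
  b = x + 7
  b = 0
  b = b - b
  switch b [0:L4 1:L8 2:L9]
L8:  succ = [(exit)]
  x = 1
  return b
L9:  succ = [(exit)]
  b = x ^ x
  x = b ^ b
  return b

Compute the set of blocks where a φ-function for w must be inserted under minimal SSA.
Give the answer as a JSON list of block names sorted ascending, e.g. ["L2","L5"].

Answer: ["L4", "L8"]

Derivation:
idom tree: L1←L0 L2←L1 L3←L0 L4←L2 L5←L4 L6←L3 L7←L4 L8←L0 L9←L7
Join-block Dom:
  L4: preds {L2,L7}: {L0,L1,L2} ∩ {L0,L1,L2,L4,L7} = {L0,L1,L2}; idom=L2
  L8: preds {L3,L7}: {L0,L3} ∩ {L0,L1,L2,L4,L7} = {L0}; idom=L0

DF walk-up:
  L4←L2: walk · to L2
  L4←L7: walk L7→L4 to L2
  L8←L3: walk L3 to L0
  L8←L7: walk L7→L4→L2→L1 to L0
  L0: DF=∅
  L1: DF={L8}
  L2: DF={L8}
  L3: DF={L8}
  L4: DF={L4,L8}
  L5: DF=∅
  L6: DF=∅
  L7: DF={L4,L8}
  L8: DF=∅
  L9: DF=∅

φ for w: defs {L0,L1,L4}
  DF⁺ = {L4,L8}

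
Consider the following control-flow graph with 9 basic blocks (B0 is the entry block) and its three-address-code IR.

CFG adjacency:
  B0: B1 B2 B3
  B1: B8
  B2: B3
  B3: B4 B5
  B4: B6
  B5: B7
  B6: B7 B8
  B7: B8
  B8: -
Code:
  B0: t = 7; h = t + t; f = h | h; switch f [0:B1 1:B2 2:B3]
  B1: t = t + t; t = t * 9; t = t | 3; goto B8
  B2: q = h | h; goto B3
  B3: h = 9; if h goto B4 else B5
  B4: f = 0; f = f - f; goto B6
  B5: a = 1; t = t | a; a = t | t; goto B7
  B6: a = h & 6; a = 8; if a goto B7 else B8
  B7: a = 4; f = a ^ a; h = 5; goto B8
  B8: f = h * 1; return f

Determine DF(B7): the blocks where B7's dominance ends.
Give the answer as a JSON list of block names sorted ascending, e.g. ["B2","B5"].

Answer: ["B8"]

Analysis:
idom tree: B1←B0 B2←B0 B3←B0 B4←B3 B5←B3 B6←B4 B7←B3 B8←B0
Dom∩ at merges:
  B3: preds {B0,B2}: {B0} ∩ {B0,B2} = {B0}; idom=B0
  B7: preds {B5,B6}: {B0,B3,B5} ∩ {B0,B3,B4,B6} = {B0,B3}; idom=B3
  B8: preds {B1,B6,B7}: {B0,B1} ∩ {B0,B3,B4,B6} ∩ {B0,B3,B7} = {B0}; idom=B0

DF derivation:
  join B3 pred B0: · stop@B0
  join B3 pred B2: B2 stop@B0
  join B7 pred B5: B5 stop@B3
  join B7 pred B6: B6→B4 stop@B3
  join B8 pred B1: B1 stop@B0
  join B8 pred B6: B6→B4→B3 stop@B0
  join B8 pred B7: B7→B3 stop@B0
  B0: DF=∅
  B1: DF={B8}
  B2: DF={B3}
  B3: DF={B8}
  B4: DF={B7,B8}
  B5: DF={B7}
  B6: DF={B7,B8}
  B7: DF={B8}
  B8: DF=∅

DF(B7) = ["B8"]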